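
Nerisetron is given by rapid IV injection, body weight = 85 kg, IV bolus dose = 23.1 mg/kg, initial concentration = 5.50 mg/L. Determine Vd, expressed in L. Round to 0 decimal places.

Dose = 23.1 × 85 = 1964 mg
Vd = Dose / C₀ = 1964 / 5.50 = 357.1 L

357 L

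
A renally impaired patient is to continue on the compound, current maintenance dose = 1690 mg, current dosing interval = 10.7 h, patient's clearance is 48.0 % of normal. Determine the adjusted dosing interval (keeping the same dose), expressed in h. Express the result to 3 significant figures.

22.3 h

To keep the same average steady-state level, dosing rate must scale with clearance.
CL ratio = 48.0 / 100 = 0.4800
New interval (same dose) = 10.7 / 0.4800 = 22.29 h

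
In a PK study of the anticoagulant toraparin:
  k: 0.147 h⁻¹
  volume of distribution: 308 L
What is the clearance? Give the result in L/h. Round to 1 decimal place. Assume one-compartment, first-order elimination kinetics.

CL = k × Vd = 0.147 × 308 = 45.28 L/h

45.3 L/h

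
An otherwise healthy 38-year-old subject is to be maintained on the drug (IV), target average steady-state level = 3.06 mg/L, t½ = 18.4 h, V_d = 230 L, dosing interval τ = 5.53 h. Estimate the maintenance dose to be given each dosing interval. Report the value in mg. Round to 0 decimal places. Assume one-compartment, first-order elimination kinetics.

147 mg

k = ln2 / t½ = 0.693147 / 18.4 = 0.03767 h⁻¹
CL = k × Vd = 0.03767 × 230 = 8.664 L/h
At steady state, Dose/τ = Css × CL.
Dose = Css × CL × τ = 3.06 × 8.664 × 5.53 = 146.6 mg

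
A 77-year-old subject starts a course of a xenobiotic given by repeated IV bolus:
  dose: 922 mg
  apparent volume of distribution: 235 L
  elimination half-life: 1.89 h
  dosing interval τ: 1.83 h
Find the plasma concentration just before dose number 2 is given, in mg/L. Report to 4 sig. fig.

2.005 mg/L

C₀ per dose = Dose / Vd = 922 / 235 = 3.923 mg/L
k = ln2 / t½ = 0.693147 / 1.89 = 0.3667 h⁻¹
Fraction remaining after one interval: r = e^(−kτ) = e^(−0.3667 × 1.83) = 0.5112
Before dose 2, 1 dose has been given (aged 1τ).
C_trough = C₀ × r = 3.923 × 0.5112 = 2.005 mg/L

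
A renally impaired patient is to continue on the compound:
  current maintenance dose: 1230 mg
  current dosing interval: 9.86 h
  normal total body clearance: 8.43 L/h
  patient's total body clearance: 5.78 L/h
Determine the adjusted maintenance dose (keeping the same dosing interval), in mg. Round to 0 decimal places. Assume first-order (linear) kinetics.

To keep the same average steady-state level, dosing rate must scale with clearance.
CL ratio = 5.78 / 8.43 = 0.6856
New dose (same interval) = 1230 × 0.6856 = 843.3 mg

843 mg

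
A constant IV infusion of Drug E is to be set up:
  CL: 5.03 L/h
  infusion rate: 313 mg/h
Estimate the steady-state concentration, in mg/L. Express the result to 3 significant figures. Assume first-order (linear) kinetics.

62.2 mg/L

At steady state Css = R₀ / CL = 313 / 5.030 = 62.23 mg/L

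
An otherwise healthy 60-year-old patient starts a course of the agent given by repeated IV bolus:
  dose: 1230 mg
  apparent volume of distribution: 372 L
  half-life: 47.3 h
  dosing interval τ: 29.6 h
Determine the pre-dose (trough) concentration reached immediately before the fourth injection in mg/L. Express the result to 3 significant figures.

C₀ per dose = Dose / Vd = 1230 / 372 = 3.306 mg/L
k = ln2 / t½ = 0.693147 / 47.3 = 0.01465 h⁻¹
Fraction remaining after one interval: r = e^(−kτ) = e^(−0.01465 × 29.6) = 0.6481
Before dose 4, 3 doses have been given (aged 1τ, 2τ, 3τ).
C_trough = C₀ × (r + r² + … + r^3) = C₀ × r(1−r^3)/(1−r)
        = 3.306 × 0.6481 × (1 − 0.2722) / (1 − 0.6481) = 4.431 mg/L

4.43 mg/L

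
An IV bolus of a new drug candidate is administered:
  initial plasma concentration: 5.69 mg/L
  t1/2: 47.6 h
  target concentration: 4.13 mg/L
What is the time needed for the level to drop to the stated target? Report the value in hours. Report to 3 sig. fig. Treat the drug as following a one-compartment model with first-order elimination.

22.0 h

k = ln2 / t½ = 0.693147 / 47.6 = 0.01456 h⁻¹
t = ln(C₀ / C) / k = ln(5.690 / 4.13) / 0.01456
  = ln(1.378) / 0.01456 = 0.3206 / 0.01456 = 22.02 h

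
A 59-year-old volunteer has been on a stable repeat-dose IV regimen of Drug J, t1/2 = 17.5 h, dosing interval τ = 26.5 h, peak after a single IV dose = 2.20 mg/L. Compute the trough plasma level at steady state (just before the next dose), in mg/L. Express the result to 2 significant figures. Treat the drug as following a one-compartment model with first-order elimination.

k = ln2 / t½ = 0.693147 / 17.5 = 0.03961 h⁻¹
e^(−kτ) = e^(−0.03961 × 26.5) = 0.3501
Accumulation ratio R = 1 / (1 − e^(−kτ)) = 1 / (1 − 0.3501) = 1.539
Steady-state trough = C₀ × R × e^(−kτ) = 2.20 × 1.539 × 0.3501 = 1.185 mg/L

1.2 mg/L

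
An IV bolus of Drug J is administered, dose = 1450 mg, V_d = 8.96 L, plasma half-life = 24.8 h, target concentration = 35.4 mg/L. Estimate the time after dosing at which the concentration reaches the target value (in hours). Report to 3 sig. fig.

54.4 h

C₀ = Dose / Vd = 1450 / 8.96 = 161.8 mg/L
k = ln2 / t½ = 0.693147 / 24.8 = 0.02795 h⁻¹
t = ln(C₀ / C) / k = ln(161.8 / 35.4) / 0.02795
  = ln(4.571) / 0.02795 = 1.520 / 0.02795 = 54.38 h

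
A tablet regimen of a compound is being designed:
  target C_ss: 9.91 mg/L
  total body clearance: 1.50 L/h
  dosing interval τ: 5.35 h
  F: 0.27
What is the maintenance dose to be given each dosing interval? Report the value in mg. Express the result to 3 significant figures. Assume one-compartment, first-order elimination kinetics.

295 mg

At steady state, F × (Dose/τ) = Css × CL.
Dose = Css × CL × τ / F = 9.91 × 1.500 × 5.35 / 0.27 = 294.5 mg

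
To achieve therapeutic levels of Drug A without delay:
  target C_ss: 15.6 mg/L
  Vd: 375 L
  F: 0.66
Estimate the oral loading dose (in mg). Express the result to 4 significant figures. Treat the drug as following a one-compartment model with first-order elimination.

LD = Css × Vd / F = 15.6 × 375 / 0.66 = 8864 mg

8864 mg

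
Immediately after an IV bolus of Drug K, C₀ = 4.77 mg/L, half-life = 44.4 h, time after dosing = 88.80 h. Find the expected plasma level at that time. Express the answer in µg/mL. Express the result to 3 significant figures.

k = ln2 / t½ = 0.693147 / 44.4 = 0.01561 h⁻¹
t / t½ = 88.80 / 44.4 = 2 half-lives
C = C₀ × (1/2)^2 = 4.770 × 0.2500 = 1.193 mg/L
(1.193 mg/L = 1.193 µg/mL)

1.19 µg/mL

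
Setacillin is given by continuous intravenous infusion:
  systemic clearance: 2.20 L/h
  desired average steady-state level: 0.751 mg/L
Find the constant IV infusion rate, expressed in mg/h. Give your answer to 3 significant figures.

At steady state, infusion rate R₀ = Css × CL = 0.751 × 2.200 = 1.652 mg/h

1.65 mg/h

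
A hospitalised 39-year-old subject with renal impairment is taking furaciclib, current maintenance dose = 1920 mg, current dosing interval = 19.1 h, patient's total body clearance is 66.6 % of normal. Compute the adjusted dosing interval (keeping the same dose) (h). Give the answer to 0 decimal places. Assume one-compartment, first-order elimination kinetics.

29 h

To keep the same average steady-state level, dosing rate must scale with clearance.
CL ratio = 66.6 / 100 = 0.6660
New interval (same dose) = 19.1 / 0.6660 = 28.68 h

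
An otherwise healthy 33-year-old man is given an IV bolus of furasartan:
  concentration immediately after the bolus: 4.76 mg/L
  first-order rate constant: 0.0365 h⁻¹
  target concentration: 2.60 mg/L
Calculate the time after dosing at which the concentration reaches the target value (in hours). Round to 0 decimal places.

t = ln(C₀ / C) / k = ln(4.760 / 2.60) / 0.03650
  = ln(1.831) / 0.03650 = 0.6049 / 0.03650 = 16.57 h

17 h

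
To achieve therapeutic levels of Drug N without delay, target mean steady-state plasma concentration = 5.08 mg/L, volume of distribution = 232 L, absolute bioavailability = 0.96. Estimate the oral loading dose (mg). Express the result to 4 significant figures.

LD = Css × Vd / F = 5.08 × 232 / 0.96 = 1228 mg

1228 mg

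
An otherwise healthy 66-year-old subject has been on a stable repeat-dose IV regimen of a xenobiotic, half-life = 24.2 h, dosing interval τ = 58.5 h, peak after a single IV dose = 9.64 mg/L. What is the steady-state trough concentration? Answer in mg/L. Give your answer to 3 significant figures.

k = ln2 / t½ = 0.693147 / 24.2 = 0.02864 h⁻¹
e^(−kτ) = e^(−0.02864 × 58.5) = 0.1872
Accumulation ratio R = 1 / (1 − e^(−kτ)) = 1 / (1 − 0.1872) = 1.230
Steady-state trough = C₀ × R × e^(−kτ) = 9.64 × 1.230 × 0.1872 = 2.220 mg/L

2.22 mg/L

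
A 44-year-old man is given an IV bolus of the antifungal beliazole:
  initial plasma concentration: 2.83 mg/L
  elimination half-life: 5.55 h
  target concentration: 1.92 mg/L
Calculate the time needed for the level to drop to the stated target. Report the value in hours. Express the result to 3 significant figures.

k = ln2 / t½ = 0.693147 / 5.55 = 0.1249 h⁻¹
t = ln(C₀ / C) / k = ln(2.830 / 1.92) / 0.1249
  = ln(1.474) / 0.1249 = 0.3880 / 0.1249 = 3.106 h

3.11 h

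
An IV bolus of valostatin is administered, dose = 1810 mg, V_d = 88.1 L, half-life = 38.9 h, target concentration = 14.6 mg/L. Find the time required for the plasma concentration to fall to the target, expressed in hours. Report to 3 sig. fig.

C₀ = Dose / Vd = 1810 / 88.1 = 20.54 mg/L
k = ln2 / t½ = 0.693147 / 38.9 = 0.01782 h⁻¹
t = ln(C₀ / C) / k = ln(20.54 / 14.6) / 0.01782
  = ln(1.407) / 0.01782 = 0.3415 / 0.01782 = 19.16 h

19.2 h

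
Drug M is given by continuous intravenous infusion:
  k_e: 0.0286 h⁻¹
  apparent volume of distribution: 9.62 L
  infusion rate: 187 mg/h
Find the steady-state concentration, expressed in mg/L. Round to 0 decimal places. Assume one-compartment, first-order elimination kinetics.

680 mg/L

CL = k × Vd = 0.02860 × 9.62 = 0.2751 L/h
At steady state Css = R₀ / CL = 187 / 0.2751 = 679.8 mg/L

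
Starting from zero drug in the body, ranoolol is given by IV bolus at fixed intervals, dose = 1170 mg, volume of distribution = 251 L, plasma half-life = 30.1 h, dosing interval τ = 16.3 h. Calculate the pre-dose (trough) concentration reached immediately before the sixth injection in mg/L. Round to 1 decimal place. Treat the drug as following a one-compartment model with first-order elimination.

8.7 mg/L

C₀ per dose = Dose / Vd = 1170 / 251 = 4.661 mg/L
k = ln2 / t½ = 0.693147 / 30.1 = 0.02303 h⁻¹
Fraction remaining after one interval: r = e^(−kτ) = e^(−0.02303 × 16.3) = 0.6870
Before dose 6, 5 doses have been given (aged 1τ, 2τ, 3τ, 4τ, 5τ).
C_trough = C₀ × (r + r² + … + r^5) = C₀ × r(1−r^5)/(1−r)
        = 4.661 × 0.6870 × (1 − 0.1530) / (1 − 0.6870) = 8.665 mg/L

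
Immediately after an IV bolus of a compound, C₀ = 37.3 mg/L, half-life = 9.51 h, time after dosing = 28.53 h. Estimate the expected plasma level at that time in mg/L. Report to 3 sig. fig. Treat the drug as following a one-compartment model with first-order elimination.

k = ln2 / t½ = 0.693147 / 9.51 = 0.07289 h⁻¹
t / t½ = 28.53 / 9.51 = 3 half-lives
C = C₀ × (1/2)^3 = 37.30 × 0.1250 = 4.663 mg/L

4.66 mg/L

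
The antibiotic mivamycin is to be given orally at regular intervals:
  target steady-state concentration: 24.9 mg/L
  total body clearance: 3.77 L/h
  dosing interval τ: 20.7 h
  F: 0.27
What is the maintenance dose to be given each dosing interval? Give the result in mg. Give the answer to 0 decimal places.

7197 mg

At steady state, F × (Dose/τ) = Css × CL.
Dose = Css × CL × τ / F = 24.9 × 3.770 × 20.7 / 0.27 = 7197 mg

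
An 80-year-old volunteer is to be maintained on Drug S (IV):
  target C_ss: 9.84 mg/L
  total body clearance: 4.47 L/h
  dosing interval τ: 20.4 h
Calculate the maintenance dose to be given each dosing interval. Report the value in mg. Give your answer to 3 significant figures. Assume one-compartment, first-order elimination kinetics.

At steady state, Dose/τ = Css × CL.
Dose = Css × CL × τ = 9.84 × 4.470 × 20.4 = 897.3 mg

897 mg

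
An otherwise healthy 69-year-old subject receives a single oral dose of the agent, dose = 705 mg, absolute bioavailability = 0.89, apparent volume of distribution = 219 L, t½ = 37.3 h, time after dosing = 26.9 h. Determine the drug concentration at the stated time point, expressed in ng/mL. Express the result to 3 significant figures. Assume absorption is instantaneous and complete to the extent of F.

1740 ng/mL

Amount reaching circulation = F × Dose = 0.89 × 705.0 = 627.5 mg
C₀ = F·Dose / Vd = 627.5 / 219 = 2.865 mg/L
k = ln2 / t½ = 0.693147 / 37.3 = 0.01858 h⁻¹
C = C₀ · e^(−k·t) = 2.865 × e^(−0.01858 × 26.9)
  = 2.865 × 0.6067 = 1.738 mg/L
Convert: 1.738 mg/L × 1000 = 1738 ng/mL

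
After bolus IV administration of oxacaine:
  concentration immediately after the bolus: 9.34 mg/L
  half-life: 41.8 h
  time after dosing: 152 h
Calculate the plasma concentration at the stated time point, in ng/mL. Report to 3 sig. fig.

751 ng/mL

k = ln2 / t½ = 0.693147 / 41.8 = 0.01658 h⁻¹
C = C₀ · e^(−k·t) = 9.340 × e^(−0.01658 × 152)
  = 9.340 × 0.08045 = 0.7514 mg/L
Convert: 0.7514 mg/L × 1000 = 751.4 ng/mL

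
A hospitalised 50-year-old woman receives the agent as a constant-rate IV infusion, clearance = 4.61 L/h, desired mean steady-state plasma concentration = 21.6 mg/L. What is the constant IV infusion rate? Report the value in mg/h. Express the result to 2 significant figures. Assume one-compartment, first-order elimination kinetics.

At steady state, infusion rate R₀ = Css × CL = 21.6 × 4.610 = 99.58 mg/h

100 mg/h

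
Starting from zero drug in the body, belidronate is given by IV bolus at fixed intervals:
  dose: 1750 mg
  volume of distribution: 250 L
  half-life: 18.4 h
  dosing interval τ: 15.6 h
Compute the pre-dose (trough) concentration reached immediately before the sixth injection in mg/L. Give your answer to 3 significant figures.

8.29 mg/L

C₀ per dose = Dose / Vd = 1750 / 250 = 7.000 mg/L
k = ln2 / t½ = 0.693147 / 18.4 = 0.03767 h⁻¹
Fraction remaining after one interval: r = e^(−kτ) = e^(−0.03767 × 15.6) = 0.5556
Before dose 6, 5 doses have been given (aged 1τ, 2τ, 3τ, 4τ, 5τ).
C_trough = C₀ × (r + r² + … + r^5) = C₀ × r(1−r^5)/(1−r)
        = 7.000 × 0.5556 × (1 − 0.05294) / (1 − 0.5556) = 8.288 mg/L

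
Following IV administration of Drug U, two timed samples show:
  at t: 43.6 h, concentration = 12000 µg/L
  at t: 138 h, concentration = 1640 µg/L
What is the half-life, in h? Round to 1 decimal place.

32.9 h

k = ln(C₁/C₂) / (t₂ − t₁) = ln(12000/1640) / (138 − 43.6)
  = 1.990 / 94.40 = 0.02108 h⁻¹
t½ = ln2 / k = 0.693147 / 0.02108 = 32.88 h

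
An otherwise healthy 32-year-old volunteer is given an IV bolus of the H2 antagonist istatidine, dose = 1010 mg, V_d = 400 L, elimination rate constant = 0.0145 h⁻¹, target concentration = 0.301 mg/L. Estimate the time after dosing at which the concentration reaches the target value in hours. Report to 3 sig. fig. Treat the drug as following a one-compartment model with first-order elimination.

147 h

C₀ = Dose / Vd = 1010 / 400 = 2.525 mg/L
t = ln(C₀ / C) / k = ln(2.525 / 0.301) / 0.01450
  = ln(8.389) / 0.01450 = 2.127 / 0.01450 = 146.7 h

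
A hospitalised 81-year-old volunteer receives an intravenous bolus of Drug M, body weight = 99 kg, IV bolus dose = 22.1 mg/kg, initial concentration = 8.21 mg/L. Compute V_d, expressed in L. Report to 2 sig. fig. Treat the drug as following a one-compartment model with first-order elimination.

270 L

Dose = 22.1 × 99 = 2188 mg
Vd = Dose / C₀ = 2188 / 8.21 = 266.5 L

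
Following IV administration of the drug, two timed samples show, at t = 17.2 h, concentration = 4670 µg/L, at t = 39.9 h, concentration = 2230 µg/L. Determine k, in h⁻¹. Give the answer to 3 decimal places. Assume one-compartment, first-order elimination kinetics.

k = ln(C₁/C₂) / (t₂ − t₁) = ln(4670/2230) / (39.9 − 17.2)
  = 0.7392 / 22.70 = 0.03256 h⁻¹

0.033 h⁻¹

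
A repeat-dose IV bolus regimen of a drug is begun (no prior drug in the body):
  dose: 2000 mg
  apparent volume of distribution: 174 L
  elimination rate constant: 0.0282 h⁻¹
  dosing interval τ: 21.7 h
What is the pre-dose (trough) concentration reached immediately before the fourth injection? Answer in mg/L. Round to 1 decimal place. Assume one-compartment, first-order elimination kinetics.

C₀ per dose = Dose / Vd = 2000 / 174 = 11.49 mg/L
Fraction remaining after one interval: r = e^(−kτ) = e^(−0.02820 × 21.7) = 0.5423
Before dose 4, 3 doses have been given (aged 1τ, 2τ, 3τ).
C_trough = C₀ × (r + r² + … + r^3) = C₀ × r(1−r^3)/(1−r)
        = 11.49 × 0.5423 × (1 − 0.1595) / (1 − 0.5423) = 11.44 mg/L

11.4 mg/L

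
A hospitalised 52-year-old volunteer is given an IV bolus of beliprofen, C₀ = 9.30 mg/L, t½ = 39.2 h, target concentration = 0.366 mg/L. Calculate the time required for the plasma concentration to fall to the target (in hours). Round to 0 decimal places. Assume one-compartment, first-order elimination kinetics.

k = ln2 / t½ = 0.693147 / 39.2 = 0.01768 h⁻¹
t = ln(C₀ / C) / k = ln(9.300 / 0.366) / 0.01768
  = ln(25.41) / 0.01768 = 3.235 / 0.01768 = 183.0 h

183 h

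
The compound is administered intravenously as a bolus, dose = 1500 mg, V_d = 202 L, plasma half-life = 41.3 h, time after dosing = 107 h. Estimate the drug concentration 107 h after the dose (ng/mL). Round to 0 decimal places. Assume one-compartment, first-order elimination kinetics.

C₀ = Dose / Vd = 1500 / 202 = 7.426 mg/L
k = ln2 / t½ = 0.693147 / 41.3 = 0.01678 h⁻¹
C = C₀ · e^(−k·t) = 7.426 × e^(−0.01678 × 107)
  = 7.426 × 0.1661 = 1.233 mg/L
Convert: 1.233 mg/L × 1000 = 1233 ng/mL

1233 ng/mL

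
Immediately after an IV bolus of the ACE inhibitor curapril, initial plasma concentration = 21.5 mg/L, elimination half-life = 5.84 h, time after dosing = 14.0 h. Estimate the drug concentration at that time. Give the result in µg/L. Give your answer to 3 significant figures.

k = ln2 / t½ = 0.693147 / 5.84 = 0.1187 h⁻¹
C = C₀ · e^(−k·t) = 21.50 × e^(−0.1187 × 14.0)
  = 21.50 × 0.1898 = 4.081 mg/L
Convert: 4.081 mg/L × 1000 = 4081 µg/L

4080 µg/L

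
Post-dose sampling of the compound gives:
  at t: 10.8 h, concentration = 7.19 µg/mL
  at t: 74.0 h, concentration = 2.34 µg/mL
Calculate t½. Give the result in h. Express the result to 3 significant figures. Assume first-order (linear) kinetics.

k = ln(C₁/C₂) / (t₂ − t₁) = ln(7.19/2.34) / (74.0 − 10.8)
  = 1.123 / 63.20 = 0.01777 h⁻¹
t½ = ln2 / k = 0.693147 / 0.01777 = 39.01 h

39.0 h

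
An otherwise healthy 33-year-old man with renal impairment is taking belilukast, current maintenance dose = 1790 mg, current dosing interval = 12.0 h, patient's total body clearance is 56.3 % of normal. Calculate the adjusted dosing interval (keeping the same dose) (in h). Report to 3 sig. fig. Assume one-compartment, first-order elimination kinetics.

21.3 h

To keep the same average steady-state level, dosing rate must scale with clearance.
CL ratio = 56.3 / 100 = 0.5630
New interval (same dose) = 12.0 / 0.5630 = 21.31 h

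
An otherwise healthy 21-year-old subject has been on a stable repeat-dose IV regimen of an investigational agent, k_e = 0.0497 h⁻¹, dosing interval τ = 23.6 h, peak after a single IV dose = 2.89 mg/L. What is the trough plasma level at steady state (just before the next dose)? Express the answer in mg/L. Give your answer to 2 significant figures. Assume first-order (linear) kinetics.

e^(−kτ) = e^(−0.04970 × 23.6) = 0.3095
Accumulation ratio R = 1 / (1 − e^(−kτ)) = 1 / (1 − 0.3095) = 1.448
Steady-state trough = C₀ × R × e^(−kτ) = 2.89 × 1.448 × 0.3095 = 1.295 mg/L

1.3 mg/L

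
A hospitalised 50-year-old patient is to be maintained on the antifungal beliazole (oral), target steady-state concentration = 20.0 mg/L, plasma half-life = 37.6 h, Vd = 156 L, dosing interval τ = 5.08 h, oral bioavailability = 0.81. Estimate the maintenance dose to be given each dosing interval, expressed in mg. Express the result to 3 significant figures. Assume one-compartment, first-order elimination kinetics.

k = ln2 / t½ = 0.693147 / 37.6 = 0.01843 h⁻¹
CL = k × Vd = 0.01843 × 156 = 2.875 L/h
At steady state, F × (Dose/τ) = Css × CL.
Dose = Css × CL × τ / F = 20.0 × 2.875 × 5.08 / 0.81 = 360.6 mg

361 mg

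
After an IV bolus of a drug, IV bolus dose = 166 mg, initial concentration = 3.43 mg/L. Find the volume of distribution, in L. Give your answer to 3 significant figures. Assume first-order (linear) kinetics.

Vd = Dose / C₀ = 166.0 / 3.43 = 48.40 L

48.4 L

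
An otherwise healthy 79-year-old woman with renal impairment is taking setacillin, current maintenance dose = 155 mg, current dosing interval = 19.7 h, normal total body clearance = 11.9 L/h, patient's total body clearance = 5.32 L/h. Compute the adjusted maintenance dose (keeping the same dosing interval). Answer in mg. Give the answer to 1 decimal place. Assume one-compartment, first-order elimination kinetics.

69.3 mg

To keep the same average steady-state level, dosing rate must scale with clearance.
CL ratio = 5.32 / 11.9 = 0.4471
New dose (same interval) = 155 × 0.4471 = 69.30 mg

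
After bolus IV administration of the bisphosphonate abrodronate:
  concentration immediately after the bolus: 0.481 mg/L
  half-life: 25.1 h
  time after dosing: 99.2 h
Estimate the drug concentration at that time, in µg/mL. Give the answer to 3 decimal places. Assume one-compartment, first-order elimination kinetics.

k = ln2 / t½ = 0.693147 / 25.1 = 0.02762 h⁻¹
C = C₀ · e^(−k·t) = 0.4810 × e^(−0.02762 × 99.2)
  = 0.4810 × 0.06458 = 0.03106 mg/L
(0.03106 mg/L = 0.03106 µg/mL)

0.031 µg/mL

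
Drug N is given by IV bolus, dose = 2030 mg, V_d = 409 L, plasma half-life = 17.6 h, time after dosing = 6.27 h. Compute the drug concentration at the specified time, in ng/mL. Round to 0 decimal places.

3877 ng/mL

C₀ = Dose / Vd = 2030 / 409 = 4.963 mg/L
k = ln2 / t½ = 0.693147 / 17.6 = 0.03938 h⁻¹
C = C₀ · e^(−k·t) = 4.963 × e^(−0.03938 × 6.27)
  = 4.963 × 0.7812 = 3.877 mg/L
Convert: 3.877 mg/L × 1000 = 3877 ng/mL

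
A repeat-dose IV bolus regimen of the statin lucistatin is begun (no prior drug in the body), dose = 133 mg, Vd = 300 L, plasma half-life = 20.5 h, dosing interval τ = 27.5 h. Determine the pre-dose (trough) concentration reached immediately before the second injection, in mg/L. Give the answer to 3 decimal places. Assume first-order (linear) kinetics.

C₀ per dose = Dose / Vd = 133 / 300 = 0.4433 mg/L
k = ln2 / t½ = 0.693147 / 20.5 = 0.03381 h⁻¹
Fraction remaining after one interval: r = e^(−kτ) = e^(−0.03381 × 27.5) = 0.3946
Before dose 2, 1 dose has been given (aged 1τ).
C_trough = C₀ × r = 0.4433 × 0.3946 = 0.1749 mg/L

0.175 mg/L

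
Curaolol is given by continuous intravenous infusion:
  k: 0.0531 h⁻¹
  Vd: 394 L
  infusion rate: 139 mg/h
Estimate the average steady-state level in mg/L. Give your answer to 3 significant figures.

CL = k × Vd = 0.05310 × 394 = 20.92 L/h
At steady state Css = R₀ / CL = 139 / 20.92 = 6.644 mg/L

6.64 mg/L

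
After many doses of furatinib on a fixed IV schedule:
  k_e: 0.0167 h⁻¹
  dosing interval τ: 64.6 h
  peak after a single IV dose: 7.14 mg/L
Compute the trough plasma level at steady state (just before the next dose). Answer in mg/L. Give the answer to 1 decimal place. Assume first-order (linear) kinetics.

3.7 mg/L

e^(−kτ) = e^(−0.01670 × 64.6) = 0.3400
Accumulation ratio R = 1 / (1 − e^(−kτ)) = 1 / (1 − 0.3400) = 1.515
Steady-state trough = C₀ × R × e^(−kτ) = 7.14 × 1.515 × 0.3400 = 3.678 mg/L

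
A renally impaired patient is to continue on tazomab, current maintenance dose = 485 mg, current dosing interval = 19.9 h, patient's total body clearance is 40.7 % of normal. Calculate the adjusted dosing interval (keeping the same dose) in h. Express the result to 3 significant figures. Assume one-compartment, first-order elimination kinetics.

To keep the same average steady-state level, dosing rate must scale with clearance.
CL ratio = 40.7 / 100 = 0.4070
New interval (same dose) = 19.9 / 0.4070 = 48.89 h

48.9 h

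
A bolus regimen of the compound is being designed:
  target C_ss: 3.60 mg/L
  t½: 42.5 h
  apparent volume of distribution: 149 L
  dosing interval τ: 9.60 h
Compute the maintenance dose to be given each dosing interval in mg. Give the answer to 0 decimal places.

84 mg

k = ln2 / t½ = 0.693147 / 42.5 = 0.01631 h⁻¹
CL = k × Vd = 0.01631 × 149 = 2.430 L/h
At steady state, Dose/τ = Css × CL.
Dose = Css × CL × τ = 3.60 × 2.430 × 9.60 = 83.98 mg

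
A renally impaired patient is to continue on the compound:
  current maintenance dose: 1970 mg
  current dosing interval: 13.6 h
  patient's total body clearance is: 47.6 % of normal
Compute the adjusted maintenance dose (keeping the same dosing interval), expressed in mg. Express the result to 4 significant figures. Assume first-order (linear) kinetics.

937.7 mg

To keep the same average steady-state level, dosing rate must scale with clearance.
CL ratio = 47.6 / 100 = 0.4760
New dose (same interval) = 1970 × 0.4760 = 937.7 mg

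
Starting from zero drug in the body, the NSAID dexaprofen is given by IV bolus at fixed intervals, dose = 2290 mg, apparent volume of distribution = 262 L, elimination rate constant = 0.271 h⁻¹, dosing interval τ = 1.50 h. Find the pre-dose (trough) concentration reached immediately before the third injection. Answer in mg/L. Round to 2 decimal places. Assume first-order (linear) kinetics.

9.70 mg/L

C₀ per dose = Dose / Vd = 2290 / 262 = 8.740 mg/L
Fraction remaining after one interval: r = e^(−kτ) = e^(−0.2710 × 1.50) = 0.6660
Before dose 3, 2 doses have been given (aged 1τ, 2τ).
C_trough = C₀ × (r + r²) = 8.740 × (0.6660 + 0.4436) = 9.698 mg/L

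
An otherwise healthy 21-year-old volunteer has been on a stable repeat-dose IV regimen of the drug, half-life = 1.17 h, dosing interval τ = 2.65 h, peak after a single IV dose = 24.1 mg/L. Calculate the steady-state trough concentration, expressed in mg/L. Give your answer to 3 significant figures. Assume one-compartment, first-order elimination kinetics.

k = ln2 / t½ = 0.693147 / 1.17 = 0.5924 h⁻¹
e^(−kτ) = e^(−0.5924 × 2.65) = 0.2081
Accumulation ratio R = 1 / (1 − e^(−kτ)) = 1 / (1 − 0.2081) = 1.263
Steady-state trough = C₀ × R × e^(−kτ) = 24.1 × 1.263 × 0.2081 = 6.334 mg/L

6.33 mg/L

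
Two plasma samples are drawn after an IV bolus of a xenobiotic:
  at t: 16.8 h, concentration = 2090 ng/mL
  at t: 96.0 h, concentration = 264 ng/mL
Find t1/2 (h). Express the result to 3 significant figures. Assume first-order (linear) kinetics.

k = ln(C₁/C₂) / (t₂ − t₁) = ln(2090/264) / (96.0 − 16.8)
  = 2.069 / 79.20 = 0.02612 h⁻¹
t½ = ln2 / k = 0.693147 / 0.02612 = 26.54 h

26.5 h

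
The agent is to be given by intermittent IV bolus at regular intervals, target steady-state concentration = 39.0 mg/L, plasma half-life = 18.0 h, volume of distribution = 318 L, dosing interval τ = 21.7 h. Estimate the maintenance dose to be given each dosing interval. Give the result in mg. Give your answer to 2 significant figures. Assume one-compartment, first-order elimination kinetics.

k = ln2 / t½ = 0.693147 / 18.0 = 0.03851 h⁻¹
CL = k × Vd = 0.03851 × 318 = 12.25 L/h
At steady state, Dose/τ = Css × CL.
Dose = Css × CL × τ = 39.0 × 12.25 × 21.7 = 10370 mg

10000 mg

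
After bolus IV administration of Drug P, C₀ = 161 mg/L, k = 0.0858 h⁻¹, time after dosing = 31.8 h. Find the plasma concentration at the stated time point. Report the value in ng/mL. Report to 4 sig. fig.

10520 ng/mL

C = C₀ · e^(−k·t) = 161.0 × e^(−0.08580 × 31.8)
  = 161.0 × 0.06532 = 10.52 mg/L
Convert: 10.52 mg/L × 1000 = 10520 ng/mL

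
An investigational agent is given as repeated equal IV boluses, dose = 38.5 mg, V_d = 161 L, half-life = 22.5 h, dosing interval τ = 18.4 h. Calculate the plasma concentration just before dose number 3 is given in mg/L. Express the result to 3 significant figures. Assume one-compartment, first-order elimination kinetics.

0.213 mg/L

C₀ per dose = Dose / Vd = 38.5 / 161 = 0.2391 mg/L
k = ln2 / t½ = 0.693147 / 22.5 = 0.03081 h⁻¹
Fraction remaining after one interval: r = e^(−kτ) = e^(−0.03081 × 18.4) = 0.5673
Before dose 3, 2 doses have been given (aged 1τ, 2τ).
C_trough = C₀ × (r + r²) = 0.2391 × (0.5673 + 0.3218) = 0.2126 mg/L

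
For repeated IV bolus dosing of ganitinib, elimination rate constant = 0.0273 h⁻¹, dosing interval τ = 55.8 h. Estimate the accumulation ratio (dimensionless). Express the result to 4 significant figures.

e^(−kτ) = e^(−0.02730 × 55.8) = 0.2180
Accumulation ratio R = 1 / (1 − e^(−kτ)) = 1 / (1 − 0.2180) = 1.279

1.279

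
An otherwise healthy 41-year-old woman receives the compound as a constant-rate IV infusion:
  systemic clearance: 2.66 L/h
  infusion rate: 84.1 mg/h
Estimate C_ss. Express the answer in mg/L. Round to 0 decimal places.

32 mg/L

At steady state Css = R₀ / CL = 84.1 / 2.660 = 31.62 mg/L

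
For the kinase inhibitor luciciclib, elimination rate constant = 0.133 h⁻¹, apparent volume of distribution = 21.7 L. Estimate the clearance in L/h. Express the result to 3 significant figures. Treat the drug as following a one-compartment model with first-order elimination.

2.89 L/h

CL = k × Vd = 0.133 × 21.7 = 2.886 L/h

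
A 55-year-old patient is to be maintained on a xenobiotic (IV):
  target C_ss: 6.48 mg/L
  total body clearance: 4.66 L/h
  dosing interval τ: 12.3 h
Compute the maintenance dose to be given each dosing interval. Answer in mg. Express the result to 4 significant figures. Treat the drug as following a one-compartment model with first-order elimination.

At steady state, Dose/τ = Css × CL.
Dose = Css × CL × τ = 6.48 × 4.660 × 12.3 = 371.4 mg

371.4 mg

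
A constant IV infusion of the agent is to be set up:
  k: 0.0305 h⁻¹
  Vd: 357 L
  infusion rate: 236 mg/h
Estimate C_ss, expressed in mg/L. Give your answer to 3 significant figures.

21.7 mg/L

CL = k × Vd = 0.03050 × 357 = 10.89 L/h
At steady state Css = R₀ / CL = 236 / 10.89 = 21.67 mg/L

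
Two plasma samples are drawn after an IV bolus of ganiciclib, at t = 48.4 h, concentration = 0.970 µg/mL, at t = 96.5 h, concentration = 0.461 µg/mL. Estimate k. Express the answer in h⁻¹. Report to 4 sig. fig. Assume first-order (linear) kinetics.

k = ln(C₁/C₂) / (t₂ − t₁) = ln(0.970/0.461) / (96.5 − 48.4)
  = 0.7439 / 48.10 = 0.01547 h⁻¹

0.01547 h⁻¹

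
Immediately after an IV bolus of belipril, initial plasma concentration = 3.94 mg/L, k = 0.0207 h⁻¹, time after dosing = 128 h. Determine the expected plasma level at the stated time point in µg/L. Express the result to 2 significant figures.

C = C₀ · e^(−k·t) = 3.940 × e^(−0.02070 × 128)
  = 3.940 × 0.07068 = 0.2785 mg/L
Convert: 0.2785 mg/L × 1000 = 278.5 µg/L

280 µg/L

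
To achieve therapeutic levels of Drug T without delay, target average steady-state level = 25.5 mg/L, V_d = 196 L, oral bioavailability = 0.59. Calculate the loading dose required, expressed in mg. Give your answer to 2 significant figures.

8500 mg

LD = Css × Vd / F = 25.5 × 196 / 0.59 = 8471 mg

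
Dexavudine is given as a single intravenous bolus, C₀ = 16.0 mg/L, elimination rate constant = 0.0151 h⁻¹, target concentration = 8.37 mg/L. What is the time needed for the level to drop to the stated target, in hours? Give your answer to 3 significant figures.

t = ln(C₀ / C) / k = ln(16.00 / 8.37) / 0.01510
  = ln(1.912) / 0.01510 = 0.6481 / 0.01510 = 42.92 h

42.9 h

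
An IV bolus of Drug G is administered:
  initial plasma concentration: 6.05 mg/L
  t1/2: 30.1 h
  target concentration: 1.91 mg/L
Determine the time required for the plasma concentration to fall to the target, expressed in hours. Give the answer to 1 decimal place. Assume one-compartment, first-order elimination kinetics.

50.1 h

k = ln2 / t½ = 0.693147 / 30.1 = 0.02303 h⁻¹
t = ln(C₀ / C) / k = ln(6.050 / 1.91) / 0.02303
  = ln(3.168) / 0.02303 = 1.153 / 0.02303 = 50.07 h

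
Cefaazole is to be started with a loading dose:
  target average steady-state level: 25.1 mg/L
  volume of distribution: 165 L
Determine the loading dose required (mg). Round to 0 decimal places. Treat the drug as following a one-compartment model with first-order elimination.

4142 mg

LD = Css × Vd = 25.1 × 165 = 4142 mg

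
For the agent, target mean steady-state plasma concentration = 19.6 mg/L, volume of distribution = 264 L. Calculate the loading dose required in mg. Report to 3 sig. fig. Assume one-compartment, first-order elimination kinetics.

LD = Css × Vd = 19.6 × 264 = 5174 mg

5170 mg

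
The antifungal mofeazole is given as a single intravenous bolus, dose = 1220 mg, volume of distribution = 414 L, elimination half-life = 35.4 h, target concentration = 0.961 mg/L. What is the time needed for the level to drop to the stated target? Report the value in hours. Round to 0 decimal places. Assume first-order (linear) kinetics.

C₀ = Dose / Vd = 1220 / 414 = 2.947 mg/L
k = ln2 / t½ = 0.693147 / 35.4 = 0.01958 h⁻¹
t = ln(C₀ / C) / k = ln(2.947 / 0.961) / 0.01958
  = ln(3.067) / 0.01958 = 1.121 / 0.01958 = 57.25 h

57 h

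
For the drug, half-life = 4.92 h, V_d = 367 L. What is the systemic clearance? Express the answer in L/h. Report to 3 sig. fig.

51.7 L/h

k = ln2 / t½ = 0.693147 / 4.92 = 0.1409 h⁻¹
CL = k × Vd = 0.1409 × 367 = 51.71 L/h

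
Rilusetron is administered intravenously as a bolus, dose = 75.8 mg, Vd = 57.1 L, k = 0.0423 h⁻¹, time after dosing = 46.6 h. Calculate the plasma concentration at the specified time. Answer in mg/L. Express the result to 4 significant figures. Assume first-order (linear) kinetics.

C₀ = Dose / Vd = 75.80 / 57.1 = 1.327 mg/L
C = C₀ · e^(−k·t) = 1.327 × e^(−0.04230 × 46.6)
  = 1.327 × 0.1393 = 0.1849 mg/L

0.1849 mg/L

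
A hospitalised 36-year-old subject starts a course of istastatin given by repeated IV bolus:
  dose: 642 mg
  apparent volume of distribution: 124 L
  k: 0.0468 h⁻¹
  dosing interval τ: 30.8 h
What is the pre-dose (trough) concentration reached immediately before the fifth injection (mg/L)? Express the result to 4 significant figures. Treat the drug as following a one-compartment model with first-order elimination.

C₀ per dose = Dose / Vd = 642 / 124 = 5.177 mg/L
Fraction remaining after one interval: r = e^(−kτ) = e^(−0.04680 × 30.8) = 0.2366
Before dose 5, 4 doses have been given (aged 1τ, 2τ, 3τ, 4τ).
C_trough = C₀ × (r + r² + … + r^4) = C₀ × r(1−r^4)/(1−r)
        = 5.177 × 0.2366 × (1 − 0.003134) / (1 − 0.2366) = 1.599 mg/L

1.599 mg/L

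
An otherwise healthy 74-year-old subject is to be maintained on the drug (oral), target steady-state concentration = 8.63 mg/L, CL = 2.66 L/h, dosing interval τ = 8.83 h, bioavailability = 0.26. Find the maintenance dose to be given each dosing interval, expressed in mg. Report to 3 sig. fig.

780 mg

At steady state, F × (Dose/τ) = Css × CL.
Dose = Css × CL × τ / F = 8.63 × 2.660 × 8.83 / 0.26 = 779.6 mg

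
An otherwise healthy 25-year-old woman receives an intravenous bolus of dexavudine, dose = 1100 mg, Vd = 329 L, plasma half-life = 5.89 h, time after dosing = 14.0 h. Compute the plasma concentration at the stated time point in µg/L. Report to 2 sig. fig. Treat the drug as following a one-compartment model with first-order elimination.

640 µg/L

C₀ = Dose / Vd = 1100 / 329 = 3.343 mg/L
k = ln2 / t½ = 0.693147 / 5.89 = 0.1177 h⁻¹
C = C₀ · e^(−k·t) = 3.343 × e^(−0.1177 × 14.0)
  = 3.343 × 0.1925 = 0.6435 mg/L
Convert: 0.6435 mg/L × 1000 = 643.5 µg/L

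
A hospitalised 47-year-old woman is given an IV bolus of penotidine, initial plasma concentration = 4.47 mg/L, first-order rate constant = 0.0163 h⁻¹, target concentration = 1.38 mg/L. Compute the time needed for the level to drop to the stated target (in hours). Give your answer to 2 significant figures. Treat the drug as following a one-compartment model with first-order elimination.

t = ln(C₀ / C) / k = ln(4.470 / 1.38) / 0.01630
  = ln(3.239) / 0.01630 = 1.175 / 0.01630 = 72.09 h

72 h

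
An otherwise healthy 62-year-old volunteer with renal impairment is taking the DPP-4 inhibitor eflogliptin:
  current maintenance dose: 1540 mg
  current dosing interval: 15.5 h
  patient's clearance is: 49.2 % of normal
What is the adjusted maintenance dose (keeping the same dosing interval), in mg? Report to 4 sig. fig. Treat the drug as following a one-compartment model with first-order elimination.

To keep the same average steady-state level, dosing rate must scale with clearance.
CL ratio = 49.2 / 100 = 0.4920
New dose (same interval) = 1540 × 0.4920 = 757.7 mg

757.7 mg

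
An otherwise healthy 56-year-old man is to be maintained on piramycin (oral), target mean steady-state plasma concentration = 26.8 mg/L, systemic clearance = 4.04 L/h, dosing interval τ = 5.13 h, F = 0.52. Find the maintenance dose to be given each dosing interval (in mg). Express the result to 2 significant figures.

At steady state, F × (Dose/τ) = Css × CL.
Dose = Css × CL × τ / F = 26.8 × 4.040 × 5.13 / 0.52 = 1068 mg

1100 mg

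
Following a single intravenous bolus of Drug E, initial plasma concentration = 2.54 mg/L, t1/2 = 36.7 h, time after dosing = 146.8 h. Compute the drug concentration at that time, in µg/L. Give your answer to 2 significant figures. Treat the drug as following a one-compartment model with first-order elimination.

160 µg/L

k = ln2 / t½ = 0.693147 / 36.7 = 0.01889 h⁻¹
t / t½ = 146.8 / 36.7 = 4 half-lives
C = C₀ × (1/2)^4 = 2.540 × 0.06250 = 0.1588 mg/L
Convert: 0.1588 mg/L × 1000 = 158.8 µg/L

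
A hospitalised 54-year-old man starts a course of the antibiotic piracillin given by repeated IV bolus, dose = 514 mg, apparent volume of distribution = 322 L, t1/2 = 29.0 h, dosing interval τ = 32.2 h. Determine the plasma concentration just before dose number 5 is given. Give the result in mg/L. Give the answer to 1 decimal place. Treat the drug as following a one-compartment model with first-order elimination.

C₀ per dose = Dose / Vd = 514 / 322 = 1.596 mg/L
k = ln2 / t½ = 0.693147 / 29.0 = 0.02390 h⁻¹
Fraction remaining after one interval: r = e^(−kτ) = e^(−0.02390 × 32.2) = 0.4632
Before dose 5, 4 doses have been given (aged 1τ, 2τ, 3τ, 4τ).
C_trough = C₀ × (r + r² + … + r^4) = C₀ × r(1−r^4)/(1−r)
        = 1.596 × 0.4632 × (1 − 0.04603) / (1 − 0.4632) = 1.314 mg/L

1.3 mg/L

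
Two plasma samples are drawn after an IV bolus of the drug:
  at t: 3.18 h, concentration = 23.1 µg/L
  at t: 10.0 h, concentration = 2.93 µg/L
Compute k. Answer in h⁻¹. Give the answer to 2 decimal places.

0.30 h⁻¹

k = ln(C₁/C₂) / (t₂ − t₁) = ln(23.1/2.93) / (10.0 − 3.18)
  = 2.065 / 6.820 = 0.3028 h⁻¹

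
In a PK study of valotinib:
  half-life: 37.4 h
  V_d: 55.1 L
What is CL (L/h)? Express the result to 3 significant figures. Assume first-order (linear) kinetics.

k = ln2 / t½ = 0.693147 / 37.4 = 0.01853 h⁻¹
CL = k × Vd = 0.01853 × 55.1 = 1.021 L/h

1.02 L/h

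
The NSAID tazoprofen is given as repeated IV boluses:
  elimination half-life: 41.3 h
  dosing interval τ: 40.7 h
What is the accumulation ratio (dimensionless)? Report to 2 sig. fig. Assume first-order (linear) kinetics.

k = ln2 / t½ = 0.693147 / 41.3 = 0.01678 h⁻¹
e^(−kτ) = e^(−0.01678 × 40.7) = 0.5051
Accumulation ratio R = 1 / (1 − e^(−kτ)) = 1 / (1 − 0.5051) = 2.021

2.0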